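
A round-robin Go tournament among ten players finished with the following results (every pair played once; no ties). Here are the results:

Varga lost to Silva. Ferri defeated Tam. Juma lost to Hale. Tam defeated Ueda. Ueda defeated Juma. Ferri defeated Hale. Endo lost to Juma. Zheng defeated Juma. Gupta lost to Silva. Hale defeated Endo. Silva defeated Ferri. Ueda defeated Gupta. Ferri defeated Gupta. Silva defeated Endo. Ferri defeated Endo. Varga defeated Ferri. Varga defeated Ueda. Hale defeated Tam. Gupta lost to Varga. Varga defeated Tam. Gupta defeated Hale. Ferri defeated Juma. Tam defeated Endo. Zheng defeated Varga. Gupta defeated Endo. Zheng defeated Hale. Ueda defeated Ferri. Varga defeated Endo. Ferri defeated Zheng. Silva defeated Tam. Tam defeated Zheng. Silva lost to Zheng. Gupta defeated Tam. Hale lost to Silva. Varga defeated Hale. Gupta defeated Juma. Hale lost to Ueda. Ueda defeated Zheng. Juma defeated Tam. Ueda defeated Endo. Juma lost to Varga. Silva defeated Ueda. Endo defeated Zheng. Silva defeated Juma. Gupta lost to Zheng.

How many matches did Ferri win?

6

Ferri's results: beat Hale, Juma, Endo, Gupta, Zheng, Tam; lost to Varga, Ueda, Silva.
That is 6 wins.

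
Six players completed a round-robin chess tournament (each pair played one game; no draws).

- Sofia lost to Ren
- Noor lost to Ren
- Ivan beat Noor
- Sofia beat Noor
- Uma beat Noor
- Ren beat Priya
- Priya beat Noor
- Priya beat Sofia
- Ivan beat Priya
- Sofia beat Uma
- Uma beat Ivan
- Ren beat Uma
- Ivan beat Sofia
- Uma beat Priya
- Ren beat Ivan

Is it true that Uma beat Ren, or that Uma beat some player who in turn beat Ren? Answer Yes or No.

No

Uma did not beat Ren directly.
Uma beat Noor, Ivan, Priya, but each of them lost to Ren. No two-step path.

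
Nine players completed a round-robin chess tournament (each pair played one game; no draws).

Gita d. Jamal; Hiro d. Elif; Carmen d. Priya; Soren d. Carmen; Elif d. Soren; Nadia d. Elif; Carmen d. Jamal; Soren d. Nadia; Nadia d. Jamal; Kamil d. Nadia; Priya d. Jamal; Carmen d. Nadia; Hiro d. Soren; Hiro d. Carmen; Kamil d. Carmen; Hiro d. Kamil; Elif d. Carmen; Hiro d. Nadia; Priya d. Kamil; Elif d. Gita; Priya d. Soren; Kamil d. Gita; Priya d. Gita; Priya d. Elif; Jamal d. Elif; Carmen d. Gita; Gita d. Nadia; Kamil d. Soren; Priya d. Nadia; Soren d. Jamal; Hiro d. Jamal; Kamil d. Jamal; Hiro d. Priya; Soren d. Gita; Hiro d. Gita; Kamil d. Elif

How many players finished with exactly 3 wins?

1

Win totals: Elif 3, Carmen 4, Gita 2, Hiro 8, Nadia 2, Soren 4, Jamal 1, Priya 6, Kamil 6.
Exactly 3: Elif — 1 player.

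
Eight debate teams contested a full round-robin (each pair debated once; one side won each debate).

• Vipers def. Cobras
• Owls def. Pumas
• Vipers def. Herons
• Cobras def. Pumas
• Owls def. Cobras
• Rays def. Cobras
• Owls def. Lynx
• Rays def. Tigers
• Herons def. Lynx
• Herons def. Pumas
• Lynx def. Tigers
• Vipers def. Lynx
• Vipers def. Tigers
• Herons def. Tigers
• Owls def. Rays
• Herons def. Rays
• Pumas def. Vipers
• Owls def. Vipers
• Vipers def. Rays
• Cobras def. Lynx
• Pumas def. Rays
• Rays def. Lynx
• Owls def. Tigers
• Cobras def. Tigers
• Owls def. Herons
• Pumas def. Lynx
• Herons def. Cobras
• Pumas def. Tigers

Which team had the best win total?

Owls

Win totals: Tigers 0, Pumas 4, Herons 5, Lynx 1, Vipers 5, Cobras 3, Rays 3, Owls 7.
Owls leads with 7 wins (next highest: 5).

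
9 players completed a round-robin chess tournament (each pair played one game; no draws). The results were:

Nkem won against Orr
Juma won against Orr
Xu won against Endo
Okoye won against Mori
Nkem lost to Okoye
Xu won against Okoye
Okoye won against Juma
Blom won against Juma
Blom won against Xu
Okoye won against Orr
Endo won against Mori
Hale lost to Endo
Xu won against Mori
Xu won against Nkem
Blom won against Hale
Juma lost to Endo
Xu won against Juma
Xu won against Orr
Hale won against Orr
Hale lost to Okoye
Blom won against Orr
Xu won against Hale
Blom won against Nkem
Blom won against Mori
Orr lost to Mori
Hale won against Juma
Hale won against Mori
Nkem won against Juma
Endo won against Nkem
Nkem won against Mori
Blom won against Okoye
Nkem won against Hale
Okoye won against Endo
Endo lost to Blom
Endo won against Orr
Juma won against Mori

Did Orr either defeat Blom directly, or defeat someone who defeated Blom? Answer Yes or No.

Orr did not beat Blom directly.
Orr beat no one, so there is no intermediate player.

No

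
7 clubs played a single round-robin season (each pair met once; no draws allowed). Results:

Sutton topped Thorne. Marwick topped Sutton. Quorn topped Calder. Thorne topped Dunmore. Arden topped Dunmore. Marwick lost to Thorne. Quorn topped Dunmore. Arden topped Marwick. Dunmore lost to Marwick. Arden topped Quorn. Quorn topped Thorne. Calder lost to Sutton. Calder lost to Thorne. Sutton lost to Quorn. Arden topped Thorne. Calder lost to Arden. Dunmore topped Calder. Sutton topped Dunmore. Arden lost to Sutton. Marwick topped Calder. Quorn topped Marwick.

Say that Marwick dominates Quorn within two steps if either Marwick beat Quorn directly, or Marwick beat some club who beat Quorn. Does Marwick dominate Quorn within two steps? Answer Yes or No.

Marwick did not beat Quorn directly.
Marwick beat Calder, Sutton, Dunmore, but each of them lost to Quorn. No two-step path.

No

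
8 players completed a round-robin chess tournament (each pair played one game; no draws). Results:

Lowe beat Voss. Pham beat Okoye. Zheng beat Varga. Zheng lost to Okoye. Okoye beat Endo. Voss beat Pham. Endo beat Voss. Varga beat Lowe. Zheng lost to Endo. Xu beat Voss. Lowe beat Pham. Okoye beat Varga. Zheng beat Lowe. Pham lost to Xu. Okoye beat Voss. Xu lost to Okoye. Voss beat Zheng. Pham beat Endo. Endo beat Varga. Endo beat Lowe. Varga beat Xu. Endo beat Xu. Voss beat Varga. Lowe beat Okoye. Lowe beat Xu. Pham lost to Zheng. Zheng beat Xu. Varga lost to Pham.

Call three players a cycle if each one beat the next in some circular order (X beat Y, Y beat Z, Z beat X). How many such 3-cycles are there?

16

Win totals: Xu 2, Zheng 4, Pham 3, Lowe 4, Varga 2, Endo 5, Voss 3, Okoye 5.
A player with w wins dominates both others in C(w,2) triples; summing gives 1 + 6 + 3 + 6 + 1 + 10 + 3 + 10 = 40 transitive triples.
Total triples C(8,3) = 56, so cyclic triples = 56 − 40 = 16.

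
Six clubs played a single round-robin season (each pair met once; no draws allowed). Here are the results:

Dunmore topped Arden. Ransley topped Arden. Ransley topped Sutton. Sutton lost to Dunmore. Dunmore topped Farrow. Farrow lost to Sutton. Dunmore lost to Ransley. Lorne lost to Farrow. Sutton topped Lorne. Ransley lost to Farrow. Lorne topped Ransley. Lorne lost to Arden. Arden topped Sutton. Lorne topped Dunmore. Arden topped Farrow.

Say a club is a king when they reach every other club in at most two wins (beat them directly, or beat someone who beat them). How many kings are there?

Ransley reaches everyone (king).
Sutton cannot reach Arden in two steps.
Dunmore reaches everyone (king).
Arden reaches everyone (king).
Lorne reaches everyone (king).
Farrow reaches everyone (king).
Kings: Ransley, Dunmore, Arden, Lorne, Farrow — 5.

5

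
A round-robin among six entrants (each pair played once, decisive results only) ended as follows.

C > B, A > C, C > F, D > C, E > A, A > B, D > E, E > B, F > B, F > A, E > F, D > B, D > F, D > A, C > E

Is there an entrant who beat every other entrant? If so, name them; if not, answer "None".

D has 5 wins out of 5 opponents — a perfect record.

D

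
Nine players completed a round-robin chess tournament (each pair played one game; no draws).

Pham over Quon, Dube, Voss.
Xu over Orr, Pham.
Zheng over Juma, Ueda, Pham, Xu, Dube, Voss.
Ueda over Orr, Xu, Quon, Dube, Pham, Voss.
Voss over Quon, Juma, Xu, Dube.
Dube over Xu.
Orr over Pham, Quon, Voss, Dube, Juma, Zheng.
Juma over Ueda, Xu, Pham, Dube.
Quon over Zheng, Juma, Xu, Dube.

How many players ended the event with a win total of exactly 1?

Win totals: Ueda 6, Orr 6, Dube 1, Voss 4, Pham 3, Zheng 6, Xu 2, Quon 4, Juma 4.
Exactly 1: Dube — 1 player.

1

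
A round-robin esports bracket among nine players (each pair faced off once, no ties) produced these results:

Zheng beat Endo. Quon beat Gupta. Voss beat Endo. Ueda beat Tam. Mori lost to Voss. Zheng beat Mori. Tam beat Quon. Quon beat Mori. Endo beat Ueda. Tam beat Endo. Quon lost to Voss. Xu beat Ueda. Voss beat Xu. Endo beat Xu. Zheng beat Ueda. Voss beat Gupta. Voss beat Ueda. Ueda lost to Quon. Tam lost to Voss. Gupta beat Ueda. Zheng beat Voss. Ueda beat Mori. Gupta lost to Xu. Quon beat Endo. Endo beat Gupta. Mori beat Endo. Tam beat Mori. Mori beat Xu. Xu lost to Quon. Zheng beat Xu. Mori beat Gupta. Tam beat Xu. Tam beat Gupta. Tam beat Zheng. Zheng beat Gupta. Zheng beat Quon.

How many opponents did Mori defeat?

Mori's results: beat Gupta, Xu, Endo; lost to Ueda, Quon, Zheng, Tam, Voss.
That is 3 wins.

3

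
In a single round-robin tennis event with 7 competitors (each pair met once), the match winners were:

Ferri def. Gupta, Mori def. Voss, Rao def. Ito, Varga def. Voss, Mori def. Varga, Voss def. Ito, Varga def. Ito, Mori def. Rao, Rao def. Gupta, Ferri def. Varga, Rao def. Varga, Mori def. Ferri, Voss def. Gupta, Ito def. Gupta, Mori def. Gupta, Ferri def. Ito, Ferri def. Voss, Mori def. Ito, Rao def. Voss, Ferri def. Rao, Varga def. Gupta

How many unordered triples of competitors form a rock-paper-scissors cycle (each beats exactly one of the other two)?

0

Win totals: Ferri 5, Gupta 0, Mori 6, Ito 1, Varga 3, Voss 2, Rao 4.
A competitor with w wins dominates both others in C(w,2) triples; summing gives 10 + 0 + 15 + 0 + 3 + 1 + 6 = 35 transitive triples.
Total triples C(7,3) = 35, so cyclic triples = 35 − 35 = 0.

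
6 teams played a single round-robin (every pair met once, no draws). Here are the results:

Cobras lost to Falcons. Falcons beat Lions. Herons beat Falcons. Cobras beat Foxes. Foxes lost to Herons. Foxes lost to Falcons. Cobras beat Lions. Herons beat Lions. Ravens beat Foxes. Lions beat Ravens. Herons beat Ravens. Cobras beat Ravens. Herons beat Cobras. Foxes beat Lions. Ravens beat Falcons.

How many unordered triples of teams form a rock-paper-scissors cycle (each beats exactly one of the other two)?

Win totals: Lions 1, Ravens 2, Foxes 1, Herons 5, Cobras 3, Falcons 3.
A team with w wins dominates both others in C(w,2) triples; summing gives 0 + 1 + 0 + 10 + 3 + 3 = 17 transitive triples.
Total triples C(6,3) = 20, so cyclic triples = 20 − 17 = 3.

3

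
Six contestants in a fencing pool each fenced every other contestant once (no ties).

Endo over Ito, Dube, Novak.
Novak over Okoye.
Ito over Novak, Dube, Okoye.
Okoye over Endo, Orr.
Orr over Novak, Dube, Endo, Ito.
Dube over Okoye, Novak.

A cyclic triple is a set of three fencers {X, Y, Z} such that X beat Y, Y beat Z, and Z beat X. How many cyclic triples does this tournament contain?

6

Win totals: Endo 3, Orr 4, Okoye 2, Ito 3, Dube 2, Novak 1.
A fencer with w wins dominates both others in C(w,2) triples; summing gives 3 + 6 + 1 + 3 + 1 + 0 = 14 transitive triples.
Total triples C(6,3) = 20, so cyclic triples = 20 − 14 = 6.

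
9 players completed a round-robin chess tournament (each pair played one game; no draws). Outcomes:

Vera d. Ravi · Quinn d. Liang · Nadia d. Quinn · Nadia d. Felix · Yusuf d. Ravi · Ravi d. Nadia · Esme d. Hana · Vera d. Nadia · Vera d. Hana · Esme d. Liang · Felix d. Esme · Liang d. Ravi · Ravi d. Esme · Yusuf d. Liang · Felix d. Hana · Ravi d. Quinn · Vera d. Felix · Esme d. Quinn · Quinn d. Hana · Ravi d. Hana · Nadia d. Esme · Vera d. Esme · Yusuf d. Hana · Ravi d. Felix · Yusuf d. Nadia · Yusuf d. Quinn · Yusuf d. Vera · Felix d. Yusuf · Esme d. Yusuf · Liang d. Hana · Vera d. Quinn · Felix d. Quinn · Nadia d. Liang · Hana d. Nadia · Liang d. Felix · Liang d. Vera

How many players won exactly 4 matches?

Win totals: Vera 6, Nadia 4, Esme 4, Ravi 5, Hana 1, Quinn 2, Felix 4, Liang 4, Yusuf 6.
Exactly 4: Nadia, Esme, Felix, Liang — 4 players.

4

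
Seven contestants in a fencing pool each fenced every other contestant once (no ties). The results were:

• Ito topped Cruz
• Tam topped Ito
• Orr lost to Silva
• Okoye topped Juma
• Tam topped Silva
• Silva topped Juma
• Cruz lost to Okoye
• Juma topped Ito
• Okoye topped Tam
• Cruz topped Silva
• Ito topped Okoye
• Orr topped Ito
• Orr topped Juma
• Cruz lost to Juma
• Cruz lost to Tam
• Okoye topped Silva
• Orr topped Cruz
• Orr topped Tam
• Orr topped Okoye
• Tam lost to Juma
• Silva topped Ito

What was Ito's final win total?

Ito's results: beat Okoye, Cruz; lost to Juma, Tam, Silva, Orr.
That is 2 wins.

2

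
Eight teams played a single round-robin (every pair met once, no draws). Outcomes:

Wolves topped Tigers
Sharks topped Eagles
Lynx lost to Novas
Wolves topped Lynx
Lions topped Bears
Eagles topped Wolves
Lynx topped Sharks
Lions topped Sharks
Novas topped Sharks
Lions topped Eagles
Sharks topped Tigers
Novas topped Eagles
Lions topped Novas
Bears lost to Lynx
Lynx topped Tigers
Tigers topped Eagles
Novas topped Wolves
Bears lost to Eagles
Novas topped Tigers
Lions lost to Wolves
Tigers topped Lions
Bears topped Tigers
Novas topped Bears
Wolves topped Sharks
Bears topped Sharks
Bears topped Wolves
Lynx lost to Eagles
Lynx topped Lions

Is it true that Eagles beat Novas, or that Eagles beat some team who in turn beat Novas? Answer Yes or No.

No

Eagles did not beat Novas directly.
Eagles beat Lynx, Bears, Wolves, but each of them lost to Novas. No two-step path.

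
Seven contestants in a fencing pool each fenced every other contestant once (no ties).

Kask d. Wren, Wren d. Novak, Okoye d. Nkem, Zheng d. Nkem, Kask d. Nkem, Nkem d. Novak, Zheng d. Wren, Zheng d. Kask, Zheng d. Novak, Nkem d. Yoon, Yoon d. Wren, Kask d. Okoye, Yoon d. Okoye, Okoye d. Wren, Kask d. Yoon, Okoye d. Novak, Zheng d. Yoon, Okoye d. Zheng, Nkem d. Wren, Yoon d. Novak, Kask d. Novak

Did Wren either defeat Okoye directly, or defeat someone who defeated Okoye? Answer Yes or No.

Wren did not beat Okoye directly.
Wren beat Novak, but each of them lost to Okoye. No two-step path.

No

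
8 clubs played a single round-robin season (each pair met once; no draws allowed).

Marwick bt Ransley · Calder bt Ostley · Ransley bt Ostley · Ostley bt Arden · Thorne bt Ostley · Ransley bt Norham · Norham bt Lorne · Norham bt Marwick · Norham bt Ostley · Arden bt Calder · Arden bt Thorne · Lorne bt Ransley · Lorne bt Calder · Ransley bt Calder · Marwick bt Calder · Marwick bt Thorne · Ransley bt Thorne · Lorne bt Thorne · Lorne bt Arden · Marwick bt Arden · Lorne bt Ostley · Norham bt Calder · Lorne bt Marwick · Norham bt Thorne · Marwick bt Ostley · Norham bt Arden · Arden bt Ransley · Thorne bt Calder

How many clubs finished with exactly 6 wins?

Win totals: Norham 6, Thorne 2, Arden 3, Ransley 4, Calder 1, Marwick 5, Lorne 6, Ostley 1.
Exactly 6: Norham, Lorne — 2 clubs.

2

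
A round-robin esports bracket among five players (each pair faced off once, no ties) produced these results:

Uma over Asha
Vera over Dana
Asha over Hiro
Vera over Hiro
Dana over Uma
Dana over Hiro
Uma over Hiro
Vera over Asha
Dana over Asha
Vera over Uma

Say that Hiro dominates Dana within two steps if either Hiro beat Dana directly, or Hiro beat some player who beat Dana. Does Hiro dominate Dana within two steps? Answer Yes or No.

No

Hiro did not beat Dana directly.
Hiro beat no one, so there is no intermediate player.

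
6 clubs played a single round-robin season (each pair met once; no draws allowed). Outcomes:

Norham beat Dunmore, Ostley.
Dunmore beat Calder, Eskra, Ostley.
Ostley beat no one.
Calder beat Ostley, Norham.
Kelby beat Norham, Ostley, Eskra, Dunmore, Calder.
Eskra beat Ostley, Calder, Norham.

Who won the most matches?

Kelby

Win totals: Norham 2, Eskra 3, Dunmore 3, Kelby 5, Ostley 0, Calder 2.
Kelby leads with 5 wins (next highest: 3).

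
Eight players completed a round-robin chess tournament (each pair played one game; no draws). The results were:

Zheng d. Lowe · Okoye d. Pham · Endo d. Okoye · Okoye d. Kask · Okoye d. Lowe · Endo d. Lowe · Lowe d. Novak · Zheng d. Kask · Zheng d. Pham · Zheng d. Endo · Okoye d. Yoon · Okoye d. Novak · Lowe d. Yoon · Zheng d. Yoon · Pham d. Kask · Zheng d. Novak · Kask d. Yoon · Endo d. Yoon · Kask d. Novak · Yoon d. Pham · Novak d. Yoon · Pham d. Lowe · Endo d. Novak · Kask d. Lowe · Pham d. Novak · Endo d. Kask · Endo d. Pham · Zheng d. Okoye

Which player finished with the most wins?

Zheng

Win totals: Pham 3, Novak 1, Yoon 1, Okoye 5, Zheng 7, Kask 3, Endo 6, Lowe 2.
Zheng leads with 7 wins (next highest: 6).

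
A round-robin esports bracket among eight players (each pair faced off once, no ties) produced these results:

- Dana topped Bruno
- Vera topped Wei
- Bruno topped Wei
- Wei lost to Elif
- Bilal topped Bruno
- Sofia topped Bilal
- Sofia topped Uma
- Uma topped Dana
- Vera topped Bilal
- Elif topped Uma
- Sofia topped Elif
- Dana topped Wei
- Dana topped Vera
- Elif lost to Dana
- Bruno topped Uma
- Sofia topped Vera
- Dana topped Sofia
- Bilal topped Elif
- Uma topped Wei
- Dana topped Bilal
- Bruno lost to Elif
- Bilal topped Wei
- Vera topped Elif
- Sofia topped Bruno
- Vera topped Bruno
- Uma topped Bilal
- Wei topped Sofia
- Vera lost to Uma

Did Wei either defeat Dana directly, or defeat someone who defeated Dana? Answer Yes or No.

Wei did not beat Dana directly.
Wei beat Sofia, but each of them lost to Dana. No two-step path.

No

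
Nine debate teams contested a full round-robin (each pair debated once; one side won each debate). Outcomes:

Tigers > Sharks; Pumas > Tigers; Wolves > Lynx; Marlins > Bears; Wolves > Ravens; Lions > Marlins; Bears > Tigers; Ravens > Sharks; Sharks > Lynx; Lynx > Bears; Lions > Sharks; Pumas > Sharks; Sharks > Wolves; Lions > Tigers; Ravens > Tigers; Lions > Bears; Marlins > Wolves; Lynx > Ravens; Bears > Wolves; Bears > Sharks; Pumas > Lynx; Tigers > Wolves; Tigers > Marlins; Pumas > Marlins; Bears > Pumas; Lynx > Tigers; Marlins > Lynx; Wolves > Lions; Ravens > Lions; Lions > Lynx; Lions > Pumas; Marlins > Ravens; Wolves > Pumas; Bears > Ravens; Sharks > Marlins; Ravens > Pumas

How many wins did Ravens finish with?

4

Ravens' results: beat Pumas, Tigers, Sharks, Lions; lost to Wolves, Lynx, Marlins, Bears.
That is 4 wins.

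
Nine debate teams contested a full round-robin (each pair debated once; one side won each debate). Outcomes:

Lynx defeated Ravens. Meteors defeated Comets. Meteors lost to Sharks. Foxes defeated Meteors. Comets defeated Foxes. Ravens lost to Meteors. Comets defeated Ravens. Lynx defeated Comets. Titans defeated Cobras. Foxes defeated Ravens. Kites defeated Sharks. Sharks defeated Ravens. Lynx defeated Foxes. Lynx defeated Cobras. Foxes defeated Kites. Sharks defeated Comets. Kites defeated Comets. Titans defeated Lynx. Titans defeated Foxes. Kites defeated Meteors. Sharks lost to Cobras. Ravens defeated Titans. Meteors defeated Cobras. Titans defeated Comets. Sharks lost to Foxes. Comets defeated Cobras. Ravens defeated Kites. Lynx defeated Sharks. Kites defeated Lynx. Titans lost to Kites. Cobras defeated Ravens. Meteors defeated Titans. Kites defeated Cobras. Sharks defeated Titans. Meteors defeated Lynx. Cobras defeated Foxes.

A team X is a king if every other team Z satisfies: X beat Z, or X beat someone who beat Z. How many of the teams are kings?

7

Titans reaches everyone (king).
Ravens reaches everyone (king).
Kites reaches everyone (king).
Sharks reaches everyone (king).
Meteors reaches everyone (king).
Foxes reaches everyone (king).
Cobras cannot reach Lynx in two steps.
Lynx reaches everyone (king).
Comets cannot reach Lynx in two steps.
Kings: Titans, Ravens, Kites, Sharks, Meteors, Foxes, Lynx — 7.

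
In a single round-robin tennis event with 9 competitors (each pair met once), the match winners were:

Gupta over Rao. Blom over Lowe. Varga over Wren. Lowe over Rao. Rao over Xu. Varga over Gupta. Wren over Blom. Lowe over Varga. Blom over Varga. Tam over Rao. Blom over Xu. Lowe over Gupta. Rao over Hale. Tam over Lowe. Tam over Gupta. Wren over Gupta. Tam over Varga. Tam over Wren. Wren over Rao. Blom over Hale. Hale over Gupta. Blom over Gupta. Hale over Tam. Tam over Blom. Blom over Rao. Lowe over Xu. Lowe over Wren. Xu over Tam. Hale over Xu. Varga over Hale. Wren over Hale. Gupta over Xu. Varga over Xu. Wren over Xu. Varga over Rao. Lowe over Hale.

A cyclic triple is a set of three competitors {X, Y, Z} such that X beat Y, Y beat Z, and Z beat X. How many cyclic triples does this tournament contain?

Win totals: Blom 6, Wren 5, Lowe 6, Xu 1, Gupta 2, Hale 3, Tam 6, Rao 2, Varga 5.
A competitor with w wins dominates both others in C(w,2) triples; summing gives 15 + 10 + 15 + 0 + 1 + 3 + 15 + 1 + 10 = 70 transitive triples.
Total triples C(9,3) = 84, so cyclic triples = 84 − 70 = 14.

14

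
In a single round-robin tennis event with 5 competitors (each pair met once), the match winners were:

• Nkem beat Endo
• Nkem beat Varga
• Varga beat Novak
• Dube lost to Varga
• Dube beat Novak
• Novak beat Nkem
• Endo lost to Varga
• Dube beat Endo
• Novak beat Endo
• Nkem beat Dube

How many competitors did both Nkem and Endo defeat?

0

Nkem beat: Endo, Varga, Dube.
Endo beat: no one.
No one was beaten by both.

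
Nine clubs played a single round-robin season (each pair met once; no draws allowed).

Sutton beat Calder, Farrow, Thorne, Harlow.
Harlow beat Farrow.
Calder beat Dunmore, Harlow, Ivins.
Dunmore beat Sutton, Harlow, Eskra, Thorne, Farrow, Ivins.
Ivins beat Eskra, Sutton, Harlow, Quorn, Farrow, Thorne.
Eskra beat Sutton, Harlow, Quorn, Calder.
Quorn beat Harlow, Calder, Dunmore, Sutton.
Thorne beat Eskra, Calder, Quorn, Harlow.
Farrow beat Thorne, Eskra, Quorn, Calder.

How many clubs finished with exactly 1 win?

1

Win totals: Thorne 4, Farrow 4, Sutton 4, Harlow 1, Dunmore 6, Ivins 6, Eskra 4, Calder 3, Quorn 4.
Exactly 1: Harlow — 1 club.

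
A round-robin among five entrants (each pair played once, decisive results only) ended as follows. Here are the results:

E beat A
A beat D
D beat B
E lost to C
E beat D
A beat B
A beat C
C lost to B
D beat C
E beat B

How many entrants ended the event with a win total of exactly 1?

2

Win totals: A 3, B 1, C 1, D 2, E 3.
Exactly 1: B, C — 2 entrants.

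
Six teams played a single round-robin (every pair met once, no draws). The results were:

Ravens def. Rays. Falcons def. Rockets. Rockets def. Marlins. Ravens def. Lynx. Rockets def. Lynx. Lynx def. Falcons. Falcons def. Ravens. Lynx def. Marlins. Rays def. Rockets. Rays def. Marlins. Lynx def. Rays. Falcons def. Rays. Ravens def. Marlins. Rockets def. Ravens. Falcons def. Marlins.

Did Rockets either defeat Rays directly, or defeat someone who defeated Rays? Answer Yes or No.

Rockets did not beat Rays directly.
Rockets beat Lynx, Marlins, Ravens. Of those, Lynx beat Rays.

Yes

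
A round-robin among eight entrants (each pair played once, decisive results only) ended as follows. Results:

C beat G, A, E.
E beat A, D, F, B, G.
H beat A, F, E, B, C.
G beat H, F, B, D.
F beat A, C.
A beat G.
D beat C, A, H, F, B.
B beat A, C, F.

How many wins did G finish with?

G's results: beat B, D, F, H; lost to A, C, E.
That is 4 wins.

4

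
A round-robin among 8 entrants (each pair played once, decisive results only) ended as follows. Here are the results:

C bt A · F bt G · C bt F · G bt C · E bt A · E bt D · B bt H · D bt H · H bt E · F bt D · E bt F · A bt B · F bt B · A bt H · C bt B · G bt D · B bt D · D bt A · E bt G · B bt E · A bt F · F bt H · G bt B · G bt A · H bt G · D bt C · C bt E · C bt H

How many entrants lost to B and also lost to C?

2

B beat: D, E, H.
C beat: A, B, E, F, H.
Both beat: E, H — 2.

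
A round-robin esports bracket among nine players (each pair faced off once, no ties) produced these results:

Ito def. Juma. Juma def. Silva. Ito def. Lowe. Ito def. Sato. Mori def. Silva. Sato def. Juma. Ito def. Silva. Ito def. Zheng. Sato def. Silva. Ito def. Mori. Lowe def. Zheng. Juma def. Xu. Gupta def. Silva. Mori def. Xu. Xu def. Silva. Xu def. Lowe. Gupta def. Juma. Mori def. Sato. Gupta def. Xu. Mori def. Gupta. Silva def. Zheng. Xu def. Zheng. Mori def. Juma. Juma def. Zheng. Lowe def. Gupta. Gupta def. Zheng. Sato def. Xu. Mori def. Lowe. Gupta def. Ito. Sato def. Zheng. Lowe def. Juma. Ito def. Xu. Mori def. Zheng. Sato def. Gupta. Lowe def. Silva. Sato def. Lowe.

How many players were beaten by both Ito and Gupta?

4

Ito beat: Xu, Mori, Sato, Zheng, Silva, Lowe, Juma.
Gupta beat: Xu, Zheng, Silva, Ito, Juma.
Both beat: Xu, Zheng, Silva, Juma — 4.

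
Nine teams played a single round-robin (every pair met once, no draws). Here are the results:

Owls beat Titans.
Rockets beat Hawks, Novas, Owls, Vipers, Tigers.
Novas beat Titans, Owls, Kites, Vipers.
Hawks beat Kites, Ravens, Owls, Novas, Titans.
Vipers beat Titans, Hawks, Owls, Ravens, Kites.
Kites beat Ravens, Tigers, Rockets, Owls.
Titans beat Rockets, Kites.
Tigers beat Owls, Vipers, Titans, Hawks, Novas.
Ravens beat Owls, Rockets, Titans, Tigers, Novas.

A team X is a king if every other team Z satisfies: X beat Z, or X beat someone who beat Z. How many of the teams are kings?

8

Vipers reaches everyone (king).
Novas reaches everyone (king).
Kites reaches everyone (king).
Titans reaches everyone (king).
Rockets reaches everyone (king).
Ravens reaches everyone (king).
Tigers reaches everyone (king).
Owls cannot reach Vipers, Novas, Ravens, Tigers, Hawks in two steps.
Hawks reaches everyone (king).
Kings: Vipers, Novas, Kites, Titans, Rockets, Ravens, Tigers, Hawks — 8.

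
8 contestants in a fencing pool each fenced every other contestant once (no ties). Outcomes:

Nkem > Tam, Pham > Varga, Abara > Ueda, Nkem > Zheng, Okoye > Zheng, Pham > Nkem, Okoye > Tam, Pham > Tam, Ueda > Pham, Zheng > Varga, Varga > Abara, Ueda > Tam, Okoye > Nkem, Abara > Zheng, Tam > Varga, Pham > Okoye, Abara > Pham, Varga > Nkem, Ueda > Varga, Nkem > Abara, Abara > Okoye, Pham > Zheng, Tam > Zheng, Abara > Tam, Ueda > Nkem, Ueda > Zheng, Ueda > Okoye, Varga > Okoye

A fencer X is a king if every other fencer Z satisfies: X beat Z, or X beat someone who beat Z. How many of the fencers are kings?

Nkem reaches everyone (king).
Ueda reaches everyone (king).
Pham cannot reach Ueda in two steps.
Okoye cannot reach Ueda, Pham in two steps.
Tam cannot reach Ueda, Pham in two steps.
Zheng cannot reach Ueda, Pham, Tam in two steps.
Varga reaches everyone (king).
Abara reaches everyone (king).
Kings: Nkem, Ueda, Varga, Abara — 4.

4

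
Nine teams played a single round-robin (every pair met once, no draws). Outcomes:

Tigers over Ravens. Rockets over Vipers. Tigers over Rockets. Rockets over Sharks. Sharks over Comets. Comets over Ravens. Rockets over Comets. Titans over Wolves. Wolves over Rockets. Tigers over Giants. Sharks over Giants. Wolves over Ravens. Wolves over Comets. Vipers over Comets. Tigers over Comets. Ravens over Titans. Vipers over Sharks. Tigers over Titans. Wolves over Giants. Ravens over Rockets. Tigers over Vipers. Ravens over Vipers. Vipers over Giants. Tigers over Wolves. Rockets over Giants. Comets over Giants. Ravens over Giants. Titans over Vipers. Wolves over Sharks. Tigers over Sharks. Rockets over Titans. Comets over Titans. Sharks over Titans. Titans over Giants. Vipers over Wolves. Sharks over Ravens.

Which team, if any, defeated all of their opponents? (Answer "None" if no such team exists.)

Tigers

Tigers has 8 wins out of 8 opponents — a perfect record.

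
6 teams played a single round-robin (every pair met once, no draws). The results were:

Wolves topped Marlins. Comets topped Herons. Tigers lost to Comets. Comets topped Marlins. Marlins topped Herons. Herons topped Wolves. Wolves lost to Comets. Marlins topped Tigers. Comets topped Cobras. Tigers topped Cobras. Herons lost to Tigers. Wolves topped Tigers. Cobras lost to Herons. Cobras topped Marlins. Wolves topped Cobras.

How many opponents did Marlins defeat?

2

Marlins' results: beat Herons, Tigers; lost to Cobras, Comets, Wolves.
That is 2 wins.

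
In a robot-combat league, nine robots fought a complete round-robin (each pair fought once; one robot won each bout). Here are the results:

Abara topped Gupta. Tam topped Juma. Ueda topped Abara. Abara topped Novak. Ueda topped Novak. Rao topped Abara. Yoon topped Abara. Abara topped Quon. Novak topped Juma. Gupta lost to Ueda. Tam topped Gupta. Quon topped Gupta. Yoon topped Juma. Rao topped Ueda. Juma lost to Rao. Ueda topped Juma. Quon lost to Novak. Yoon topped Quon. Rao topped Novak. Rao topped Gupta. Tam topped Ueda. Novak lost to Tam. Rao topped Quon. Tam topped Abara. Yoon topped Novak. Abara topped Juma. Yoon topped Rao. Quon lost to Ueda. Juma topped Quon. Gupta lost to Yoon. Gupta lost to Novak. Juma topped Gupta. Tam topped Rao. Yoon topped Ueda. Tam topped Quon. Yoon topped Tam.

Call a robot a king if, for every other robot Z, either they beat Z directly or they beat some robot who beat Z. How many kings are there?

1

Quon cannot reach Abara, Juma, Novak, Ueda, Rao, Yoon, Tam in two steps.
Abara cannot reach Ueda, Rao, Yoon, Tam in two steps.
Juma cannot reach Abara, Novak, Ueda, Rao, Yoon, Tam in two steps.
Novak cannot reach Abara, Ueda, Rao, Yoon, Tam in two steps.
Gupta cannot reach Quon, Abara, Juma, Novak, Ueda, Rao, Yoon, Tam in two steps.
Ueda cannot reach Rao, Yoon, Tam in two steps.
Rao cannot reach Yoon, Tam in two steps.
Yoon reaches everyone (king).
Tam cannot reach Yoon in two steps.
Kings: Yoon — 1.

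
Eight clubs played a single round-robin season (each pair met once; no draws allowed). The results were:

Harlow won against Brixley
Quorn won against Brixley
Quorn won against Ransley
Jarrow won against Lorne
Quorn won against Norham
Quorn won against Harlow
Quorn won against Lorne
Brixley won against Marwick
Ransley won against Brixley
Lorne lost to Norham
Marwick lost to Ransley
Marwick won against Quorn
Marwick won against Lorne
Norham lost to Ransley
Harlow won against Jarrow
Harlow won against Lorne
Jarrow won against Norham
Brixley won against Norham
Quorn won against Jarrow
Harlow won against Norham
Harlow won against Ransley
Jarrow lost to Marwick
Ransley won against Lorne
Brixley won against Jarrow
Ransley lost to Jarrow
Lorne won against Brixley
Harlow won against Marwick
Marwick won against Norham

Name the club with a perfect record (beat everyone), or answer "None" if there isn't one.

None

Highest win total is Quorn with 6 (out of 7 possible).
Quorn lost to Marwick, so no club went undefeated.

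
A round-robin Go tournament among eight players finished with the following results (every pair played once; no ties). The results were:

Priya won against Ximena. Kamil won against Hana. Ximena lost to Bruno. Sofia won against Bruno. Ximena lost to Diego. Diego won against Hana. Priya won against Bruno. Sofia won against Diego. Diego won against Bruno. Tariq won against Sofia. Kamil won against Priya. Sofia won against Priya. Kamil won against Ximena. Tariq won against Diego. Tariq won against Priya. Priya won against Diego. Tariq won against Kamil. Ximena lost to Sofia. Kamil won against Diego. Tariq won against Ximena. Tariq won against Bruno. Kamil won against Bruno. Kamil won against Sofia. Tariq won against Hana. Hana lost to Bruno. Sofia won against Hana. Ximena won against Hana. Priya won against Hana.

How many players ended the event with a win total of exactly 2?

Win totals: Sofia 5, Tariq 7, Diego 3, Hana 0, Ximena 1, Bruno 2, Kamil 6, Priya 4.
Exactly 2: Bruno — 1 player.

1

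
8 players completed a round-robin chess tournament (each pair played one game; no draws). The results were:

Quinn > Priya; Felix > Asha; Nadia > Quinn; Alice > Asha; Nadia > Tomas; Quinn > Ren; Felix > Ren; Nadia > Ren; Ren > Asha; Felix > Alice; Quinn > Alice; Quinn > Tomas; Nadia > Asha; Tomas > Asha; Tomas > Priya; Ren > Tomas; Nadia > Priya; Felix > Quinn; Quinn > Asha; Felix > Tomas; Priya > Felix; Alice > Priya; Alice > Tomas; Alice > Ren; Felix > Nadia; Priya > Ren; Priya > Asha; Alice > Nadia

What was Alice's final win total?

Alice's results: beat Ren, Asha, Nadia, Tomas, Priya; lost to Felix, Quinn.
That is 5 wins.

5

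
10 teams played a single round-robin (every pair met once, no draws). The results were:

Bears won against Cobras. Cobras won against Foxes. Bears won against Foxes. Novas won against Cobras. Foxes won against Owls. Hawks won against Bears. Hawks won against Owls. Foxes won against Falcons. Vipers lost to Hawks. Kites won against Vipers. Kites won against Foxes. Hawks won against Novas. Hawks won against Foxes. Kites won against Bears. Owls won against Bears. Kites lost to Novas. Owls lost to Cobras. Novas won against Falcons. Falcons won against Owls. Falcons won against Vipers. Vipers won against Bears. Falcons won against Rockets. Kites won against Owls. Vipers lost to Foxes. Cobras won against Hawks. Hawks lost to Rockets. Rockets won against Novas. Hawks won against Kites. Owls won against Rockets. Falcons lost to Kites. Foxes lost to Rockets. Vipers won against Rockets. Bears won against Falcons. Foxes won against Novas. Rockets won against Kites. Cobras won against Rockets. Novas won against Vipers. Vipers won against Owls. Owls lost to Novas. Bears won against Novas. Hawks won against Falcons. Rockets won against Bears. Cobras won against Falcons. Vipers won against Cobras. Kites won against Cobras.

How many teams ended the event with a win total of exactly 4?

3

Win totals: Rockets 5, Vipers 4, Cobras 5, Owls 2, Novas 5, Hawks 7, Kites 6, Bears 4, Falcons 3, Foxes 4.
Exactly 4: Vipers, Bears, Foxes — 3 teams.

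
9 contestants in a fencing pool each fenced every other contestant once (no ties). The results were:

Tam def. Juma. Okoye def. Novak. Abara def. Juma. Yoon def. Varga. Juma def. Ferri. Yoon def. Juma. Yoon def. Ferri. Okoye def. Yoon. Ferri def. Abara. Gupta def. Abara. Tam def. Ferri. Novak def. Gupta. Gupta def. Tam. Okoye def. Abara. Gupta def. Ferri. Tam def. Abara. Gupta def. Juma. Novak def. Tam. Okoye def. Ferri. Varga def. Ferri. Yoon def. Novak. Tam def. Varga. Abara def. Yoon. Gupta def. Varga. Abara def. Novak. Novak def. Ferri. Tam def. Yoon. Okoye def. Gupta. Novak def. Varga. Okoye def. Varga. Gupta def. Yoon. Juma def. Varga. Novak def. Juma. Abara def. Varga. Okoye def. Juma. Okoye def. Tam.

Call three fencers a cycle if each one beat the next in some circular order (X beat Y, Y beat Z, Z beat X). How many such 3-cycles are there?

8

Win totals: Yoon 4, Tam 5, Novak 5, Juma 2, Abara 4, Ferri 1, Varga 1, Gupta 6, Okoye 8.
A fencer with w wins dominates both others in C(w,2) triples; summing gives 6 + 10 + 10 + 1 + 6 + 0 + 0 + 15 + 28 = 76 transitive triples.
Total triples C(9,3) = 84, so cyclic triples = 84 − 76 = 8.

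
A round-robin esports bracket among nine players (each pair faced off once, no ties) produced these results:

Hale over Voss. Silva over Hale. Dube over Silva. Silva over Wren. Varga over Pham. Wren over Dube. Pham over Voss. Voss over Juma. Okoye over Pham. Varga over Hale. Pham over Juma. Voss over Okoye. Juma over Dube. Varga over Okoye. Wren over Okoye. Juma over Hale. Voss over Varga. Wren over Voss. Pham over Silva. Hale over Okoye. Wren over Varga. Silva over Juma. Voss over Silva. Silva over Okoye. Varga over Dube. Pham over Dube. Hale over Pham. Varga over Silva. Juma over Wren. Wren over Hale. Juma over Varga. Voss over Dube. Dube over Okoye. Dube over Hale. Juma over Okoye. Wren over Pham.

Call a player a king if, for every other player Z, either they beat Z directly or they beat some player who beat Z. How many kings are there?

6

Dube cannot reach Varga in two steps.
Varga reaches everyone (king).
Voss reaches everyone (king).
Silva reaches everyone (king).
Pham reaches everyone (king).
Juma reaches everyone (king).
Okoye cannot reach Varga, Wren, Hale in two steps.
Wren reaches everyone (king).
Hale cannot reach Wren in two steps.
Kings: Varga, Voss, Silva, Pham, Juma, Wren — 6.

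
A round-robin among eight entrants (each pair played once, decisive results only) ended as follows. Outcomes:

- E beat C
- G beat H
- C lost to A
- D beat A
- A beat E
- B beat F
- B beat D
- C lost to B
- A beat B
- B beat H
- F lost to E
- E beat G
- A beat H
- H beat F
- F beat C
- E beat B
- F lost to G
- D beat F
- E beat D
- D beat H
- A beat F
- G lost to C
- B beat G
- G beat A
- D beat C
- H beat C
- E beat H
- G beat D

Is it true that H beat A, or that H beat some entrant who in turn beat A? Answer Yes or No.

H did not beat A directly.
H beat C, F, but each of them lost to A. No two-step path.

No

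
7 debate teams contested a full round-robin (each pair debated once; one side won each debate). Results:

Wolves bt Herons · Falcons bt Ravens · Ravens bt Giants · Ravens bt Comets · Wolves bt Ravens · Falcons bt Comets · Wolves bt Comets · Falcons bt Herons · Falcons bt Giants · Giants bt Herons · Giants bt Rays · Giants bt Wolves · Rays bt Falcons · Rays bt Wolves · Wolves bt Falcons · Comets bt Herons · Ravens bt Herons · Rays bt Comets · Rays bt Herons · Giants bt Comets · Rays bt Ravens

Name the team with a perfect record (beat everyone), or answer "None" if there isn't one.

None

Highest win total is Rays with 5 (out of 6 possible).
Rays lost to Giants, so no team went undefeated.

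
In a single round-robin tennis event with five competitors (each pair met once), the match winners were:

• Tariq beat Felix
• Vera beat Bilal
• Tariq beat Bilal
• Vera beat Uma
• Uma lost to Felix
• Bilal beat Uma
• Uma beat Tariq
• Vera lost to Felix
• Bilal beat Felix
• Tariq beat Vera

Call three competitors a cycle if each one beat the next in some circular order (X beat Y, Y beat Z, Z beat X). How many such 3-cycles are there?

Win totals: Bilal 2, Felix 2, Uma 1, Vera 2, Tariq 3.
A competitor with w wins dominates both others in C(w,2) triples; summing gives 1 + 1 + 0 + 1 + 3 = 6 transitive triples.
Total triples C(5,3) = 10, so cyclic triples = 10 − 6 = 4.

4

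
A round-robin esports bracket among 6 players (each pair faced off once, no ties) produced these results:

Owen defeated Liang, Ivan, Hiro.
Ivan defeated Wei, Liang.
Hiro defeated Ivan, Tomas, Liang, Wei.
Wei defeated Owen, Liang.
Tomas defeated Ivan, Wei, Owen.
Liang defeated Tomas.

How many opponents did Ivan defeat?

Ivan's results: beat Wei, Liang; lost to Hiro, Tomas, Owen.
That is 2 wins.

2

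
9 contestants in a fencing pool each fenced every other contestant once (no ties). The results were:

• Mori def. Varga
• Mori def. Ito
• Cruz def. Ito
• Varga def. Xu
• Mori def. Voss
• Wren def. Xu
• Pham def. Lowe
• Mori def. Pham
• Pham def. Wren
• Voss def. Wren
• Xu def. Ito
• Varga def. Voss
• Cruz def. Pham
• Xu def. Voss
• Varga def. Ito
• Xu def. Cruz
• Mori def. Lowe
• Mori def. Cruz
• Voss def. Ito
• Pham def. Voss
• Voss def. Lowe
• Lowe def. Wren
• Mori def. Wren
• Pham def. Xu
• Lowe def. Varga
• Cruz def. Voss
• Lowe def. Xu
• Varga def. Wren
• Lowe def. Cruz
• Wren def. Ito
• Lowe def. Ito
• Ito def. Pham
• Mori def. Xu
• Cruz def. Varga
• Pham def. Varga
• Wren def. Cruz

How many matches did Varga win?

4

Varga's results: beat Xu, Ito, Voss, Wren; lost to Lowe, Cruz, Pham, Mori.
That is 4 wins.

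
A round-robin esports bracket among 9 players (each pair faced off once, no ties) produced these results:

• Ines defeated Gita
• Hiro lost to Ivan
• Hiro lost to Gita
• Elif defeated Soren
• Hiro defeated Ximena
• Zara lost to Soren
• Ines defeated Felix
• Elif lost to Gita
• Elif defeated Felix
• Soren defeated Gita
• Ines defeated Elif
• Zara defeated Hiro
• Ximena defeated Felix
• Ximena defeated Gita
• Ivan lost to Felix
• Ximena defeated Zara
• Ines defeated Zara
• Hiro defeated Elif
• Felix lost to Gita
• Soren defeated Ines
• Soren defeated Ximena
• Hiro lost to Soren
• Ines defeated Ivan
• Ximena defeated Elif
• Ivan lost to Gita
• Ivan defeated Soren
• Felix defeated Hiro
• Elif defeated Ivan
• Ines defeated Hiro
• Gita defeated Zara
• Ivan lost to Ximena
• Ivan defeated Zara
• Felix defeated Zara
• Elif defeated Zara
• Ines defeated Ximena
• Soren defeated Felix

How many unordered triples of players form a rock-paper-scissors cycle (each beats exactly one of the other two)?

15

Win totals: Elif 4, Soren 6, Ines 7, Ximena 5, Felix 3, Gita 5, Zara 1, Hiro 2, Ivan 3.
A player with w wins dominates both others in C(w,2) triples; summing gives 6 + 15 + 21 + 10 + 3 + 10 + 0 + 1 + 3 = 69 transitive triples.
Total triples C(9,3) = 84, so cyclic triples = 84 − 69 = 15.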